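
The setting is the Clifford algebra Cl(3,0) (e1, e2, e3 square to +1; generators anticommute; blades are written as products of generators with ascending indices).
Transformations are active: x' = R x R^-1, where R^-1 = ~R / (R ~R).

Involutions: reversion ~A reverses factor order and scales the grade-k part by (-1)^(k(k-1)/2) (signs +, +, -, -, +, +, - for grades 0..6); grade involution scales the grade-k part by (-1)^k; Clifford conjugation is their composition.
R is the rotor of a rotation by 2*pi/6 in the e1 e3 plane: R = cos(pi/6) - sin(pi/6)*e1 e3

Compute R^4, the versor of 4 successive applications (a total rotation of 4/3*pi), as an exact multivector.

Rotor phase runs at HALF the rotation angle; powers of one rotor simply add phase, so after 4 steps in e1 e3 the phase is 4*pi/6 = 2*pi/3 and R^4 = cos(2*pi/3) - sin(2*pi/3)*e1 e3.
cos(2*pi/3) = -1/2 and sin(2*pi/3) = sqrt(3)/2, so R^4 = -1/2 - sqrt(3)/2*e1 e3. The net rotation is 4/3*pi; the rotor keeps the half-angle phase exactly.
Answer: -1/2 - sqrt(3)/2*e1 e3


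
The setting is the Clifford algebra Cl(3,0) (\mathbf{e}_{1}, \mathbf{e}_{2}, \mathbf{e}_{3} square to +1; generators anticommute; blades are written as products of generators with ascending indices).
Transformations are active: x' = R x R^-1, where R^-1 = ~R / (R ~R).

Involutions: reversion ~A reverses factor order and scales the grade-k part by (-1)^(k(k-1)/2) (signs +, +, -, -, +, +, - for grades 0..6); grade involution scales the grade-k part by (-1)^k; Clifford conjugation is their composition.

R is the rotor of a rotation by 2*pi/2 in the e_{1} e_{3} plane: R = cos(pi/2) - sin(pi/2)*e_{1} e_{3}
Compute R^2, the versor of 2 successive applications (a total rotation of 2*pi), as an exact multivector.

Because a rotor carries half the rotation angle, composing 2 copies of this e_{1} e_{3}-plane rotor multiplies the phase: 2*(pi/2) = \pi, hence R^2 = cos(\pi) - sin(\pi)*e_{1} e_{3}.
cos(\pi) = -1 and sin(\pi) = 0, so R^2 = -1. The total rotation 2*pi is 1 full turn, so every vector returns to itself, yet the rotor is -1, on the OTHER sheet of the double cover (an odd number of 2*pi turns).
Answer: -1


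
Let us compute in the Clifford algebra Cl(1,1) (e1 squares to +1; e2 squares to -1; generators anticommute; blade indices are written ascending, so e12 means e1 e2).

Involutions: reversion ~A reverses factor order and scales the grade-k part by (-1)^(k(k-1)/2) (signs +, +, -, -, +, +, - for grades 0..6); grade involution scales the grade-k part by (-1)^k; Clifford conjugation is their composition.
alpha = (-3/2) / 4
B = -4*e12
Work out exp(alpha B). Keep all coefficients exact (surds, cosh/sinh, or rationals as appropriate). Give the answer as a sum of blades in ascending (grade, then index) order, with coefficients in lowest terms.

B^2 = (-4)^2*(e12)^2 = 16*(+1) = 16 (a basis 2-blade squares to minus the product of its generators' squares).
B^2 = 16 — hyperbolic case — the even/odd split gives cosh and sinh: l = 4, alpha*l = -3/2, so exp(alpha B) = cosh(-3/2) + (sinh(-3/2)/4)*B = cosh(3/2) + (-sinh(3/2)/4)*B.
Answer: cosh(3/2) + sinh(3/2)*e12


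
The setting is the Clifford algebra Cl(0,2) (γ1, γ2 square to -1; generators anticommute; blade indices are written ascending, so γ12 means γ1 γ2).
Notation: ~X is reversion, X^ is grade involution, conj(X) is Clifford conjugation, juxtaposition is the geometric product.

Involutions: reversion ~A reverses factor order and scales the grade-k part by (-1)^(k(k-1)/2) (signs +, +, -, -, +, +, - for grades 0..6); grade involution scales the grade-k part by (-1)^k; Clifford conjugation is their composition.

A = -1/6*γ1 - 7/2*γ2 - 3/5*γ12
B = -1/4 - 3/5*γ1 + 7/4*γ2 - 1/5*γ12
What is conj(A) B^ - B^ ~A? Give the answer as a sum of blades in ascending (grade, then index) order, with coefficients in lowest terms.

first term: 1229/200 + 37/120*γ1 - 289/600*γ2 - 61/24*γ12
second term: -1181/200 - 41/24*γ1 + 329/600*γ2 - 61/24*γ12
Answer: 241/20 + 121/60*γ1 - 103/100*γ2


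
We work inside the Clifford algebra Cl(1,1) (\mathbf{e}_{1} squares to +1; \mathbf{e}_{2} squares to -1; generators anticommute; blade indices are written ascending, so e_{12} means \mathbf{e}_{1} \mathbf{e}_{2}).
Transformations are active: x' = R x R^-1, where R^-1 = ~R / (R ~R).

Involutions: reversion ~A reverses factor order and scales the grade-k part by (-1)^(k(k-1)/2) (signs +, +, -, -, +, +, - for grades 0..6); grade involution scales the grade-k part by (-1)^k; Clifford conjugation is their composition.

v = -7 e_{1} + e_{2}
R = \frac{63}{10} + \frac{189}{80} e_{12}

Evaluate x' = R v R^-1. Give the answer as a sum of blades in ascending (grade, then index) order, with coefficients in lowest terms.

~R = \frac{63}{10} - \frac{189}{80} e_{12}, and R ~R = \frac{43659}{1280}, so R^-1 = ~R / (\frac{43659}{1280}).
R v = -\frac{3717}{80} e_{1} + \frac{1827}{80} e_{2}
Answer: -\frac{559}{55} e_{1} + \frac{409}{55} e_{2}


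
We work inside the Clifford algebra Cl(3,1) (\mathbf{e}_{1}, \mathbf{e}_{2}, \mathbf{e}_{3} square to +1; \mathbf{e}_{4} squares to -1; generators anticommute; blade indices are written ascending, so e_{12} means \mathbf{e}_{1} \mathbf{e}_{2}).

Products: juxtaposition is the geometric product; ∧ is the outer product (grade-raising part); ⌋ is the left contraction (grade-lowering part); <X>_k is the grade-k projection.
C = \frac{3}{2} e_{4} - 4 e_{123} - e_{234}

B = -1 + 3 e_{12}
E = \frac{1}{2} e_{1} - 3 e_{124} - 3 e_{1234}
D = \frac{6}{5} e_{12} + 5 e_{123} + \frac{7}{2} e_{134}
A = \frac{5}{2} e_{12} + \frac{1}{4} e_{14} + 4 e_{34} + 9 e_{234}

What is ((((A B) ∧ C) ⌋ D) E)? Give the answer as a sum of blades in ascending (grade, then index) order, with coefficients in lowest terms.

step 1: -\frac{15}{2} - \frac{5}{2} e_{12} - \frac{1}{4} e_{14} + \frac{3}{4} e_{24} - 4 e_{34} - 27 e_{134} - 9 e_{234} + 12 e_{1234}
step 2: -\frac{45}{4} e_{4} + 30 e_{123} - \frac{15}{4} e_{124} + \frac{15}{2} e_{234}
step 3: -150 + \frac{315}{8} e_{13}
step 4: -75 e_{1} - \frac{315}{16} e_{3} - \frac{945}{8} e_{24} + 450 e_{124} - \frac{945}{8} e_{234} + 450 e_{1234}
Answer: -75 e_{1} - \frac{315}{16} e_{3} - \frac{945}{8} e_{24} + 450 e_{124} - \frac{945}{8} e_{234} + 450 e_{1234}


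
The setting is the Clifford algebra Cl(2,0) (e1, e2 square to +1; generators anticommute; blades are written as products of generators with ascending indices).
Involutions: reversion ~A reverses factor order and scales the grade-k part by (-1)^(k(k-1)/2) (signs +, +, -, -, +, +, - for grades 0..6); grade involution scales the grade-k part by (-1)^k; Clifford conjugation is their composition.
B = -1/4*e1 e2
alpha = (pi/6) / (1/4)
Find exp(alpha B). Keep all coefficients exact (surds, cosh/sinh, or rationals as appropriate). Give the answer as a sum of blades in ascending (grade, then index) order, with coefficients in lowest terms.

B^2 = (-1/4)^2*(e1 e2)^2 = 1/16*(-1) = -1/16 (a basis 2-blade squares to minus the product of its generators' squares).
B^2 = -1/16 — B^2 < 0, so the exponential closes trigonometrically: l = 1/4, alpha*l = pi/6, so exp(alpha B) = cos(pi/6) + (sin(pi/6)/(1/4))*B = sqrt(3)/2 + (2)*B.
Answer: sqrt(3)/2 - 1/2*e1 e2


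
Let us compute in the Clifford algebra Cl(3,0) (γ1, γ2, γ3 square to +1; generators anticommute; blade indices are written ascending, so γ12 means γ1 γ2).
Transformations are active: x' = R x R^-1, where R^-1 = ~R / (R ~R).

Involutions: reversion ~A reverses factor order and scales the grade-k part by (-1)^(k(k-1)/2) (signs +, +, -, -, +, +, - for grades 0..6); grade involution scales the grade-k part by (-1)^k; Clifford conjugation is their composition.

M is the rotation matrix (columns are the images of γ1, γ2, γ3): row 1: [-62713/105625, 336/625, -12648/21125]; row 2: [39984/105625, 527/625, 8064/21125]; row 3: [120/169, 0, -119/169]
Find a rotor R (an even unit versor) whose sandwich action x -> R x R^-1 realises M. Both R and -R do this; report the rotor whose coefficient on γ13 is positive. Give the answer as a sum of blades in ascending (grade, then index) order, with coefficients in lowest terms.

Method: write R = a + b12*γ12 + b13*γ13 + b23*γ23 with a^2 + b12^2 + b13^2 + b23^2 = 1 (so R^-1 = ~R). Expanding the columns R e_j ~R gives tr M = 4a^2 - 1 and, from the antisymmetric part, M21 - M12 = -4a*b12, M13 - M31 = 4a*b13, M32 - M23 = -4a*b23.
Here tr M = -1921/4225, so a^2 = (1 + tr M)/4 = 576/4225 and a = ±24/65. Taking a = 24/65: M21 - M12 = -672/4225, M13 - M31 = -27648/21125, M32 - M23 = -8064/21125, giving b12 = 7/65, b13 = -288/325, b23 = 84/325, i.e. R = 24/65 + 7/65*γ12 - 288/325*γ13 + 84/325*γ23.
Its γ13 coefficient is negative, so report the other preimage -R.
Answer: -24/65 - 7/65*γ12 + 288/325*γ13 - 84/325*γ23. Note: both R and -R realise this M (trace -1921/4225); the covering map identifies them, and the γ13-coefficient sign is the tie-breaker.


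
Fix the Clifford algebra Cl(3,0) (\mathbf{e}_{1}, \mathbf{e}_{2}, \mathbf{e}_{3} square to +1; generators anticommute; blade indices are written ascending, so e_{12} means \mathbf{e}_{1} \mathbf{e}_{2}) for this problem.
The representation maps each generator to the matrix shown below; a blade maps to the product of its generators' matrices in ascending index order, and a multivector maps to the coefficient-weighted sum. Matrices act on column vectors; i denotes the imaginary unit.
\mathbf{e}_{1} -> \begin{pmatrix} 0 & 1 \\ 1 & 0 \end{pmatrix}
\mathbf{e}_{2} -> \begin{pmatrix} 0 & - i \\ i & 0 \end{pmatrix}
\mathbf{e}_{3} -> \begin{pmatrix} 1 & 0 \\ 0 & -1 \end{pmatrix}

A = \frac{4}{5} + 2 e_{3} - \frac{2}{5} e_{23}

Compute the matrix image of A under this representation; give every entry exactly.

Bivector images (products of the table entries): rho(e_{23}) = rho(\mathbf{e}_{2})rho(\mathbf{e}_{3}) = \begin{pmatrix} 0 & i \\ i & 0 \end{pmatrix}.
M = (\frac{4}{5})*1 + (2)*rho(e_{3}) + (-\frac{2}{5})*rho(e_{23}), summed entrywise (1 is the identity matrix):
Answer: \begin{pmatrix} \frac{14}{5} & - \frac{2 i}{5} \\ - \frac{2 i}{5} & - \frac{6}{5} \end{pmatrix}


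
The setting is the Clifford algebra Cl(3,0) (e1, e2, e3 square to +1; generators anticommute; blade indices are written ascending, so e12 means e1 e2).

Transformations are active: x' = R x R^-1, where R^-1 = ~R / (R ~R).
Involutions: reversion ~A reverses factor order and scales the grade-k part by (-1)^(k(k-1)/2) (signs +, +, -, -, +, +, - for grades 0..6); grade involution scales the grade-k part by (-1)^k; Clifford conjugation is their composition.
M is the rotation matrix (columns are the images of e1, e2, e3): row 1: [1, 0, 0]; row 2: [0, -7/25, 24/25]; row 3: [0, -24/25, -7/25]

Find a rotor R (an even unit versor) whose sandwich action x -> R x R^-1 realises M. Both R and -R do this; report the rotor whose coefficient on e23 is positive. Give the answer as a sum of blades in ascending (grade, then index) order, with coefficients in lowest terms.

Method: write R = a + b12*e12 + b13*e13 + b23*e23 with a^2 + b12^2 + b13^2 + b23^2 = 1 (so R^-1 = ~R). Expanding the columns R e_j ~R gives tr M = 4a^2 - 1 and, from the antisymmetric part, M21 - M12 = -4a*b12, M13 - M31 = 4a*b13, M32 - M23 = -4a*b23.
Here tr M = 11/25, so a^2 = (1 + tr M)/4 = 9/25 and a = ±3/5. Taking a = 3/5: M21 - M12 = 0, M13 - M31 = 0, M32 - M23 = -48/25, giving b12 = 0, b13 = 0, b23 = 4/5, i.e. R = 3/5 + 4/5*e23.
Its e23 coefficient is already positive.
Answer: 3/5 + 4/5*e23. Why the constraint matters: R and -R act identically through the sandwich — M has trace 11/25 either way — so only the sign condition on e23 picks one of the two preimages.


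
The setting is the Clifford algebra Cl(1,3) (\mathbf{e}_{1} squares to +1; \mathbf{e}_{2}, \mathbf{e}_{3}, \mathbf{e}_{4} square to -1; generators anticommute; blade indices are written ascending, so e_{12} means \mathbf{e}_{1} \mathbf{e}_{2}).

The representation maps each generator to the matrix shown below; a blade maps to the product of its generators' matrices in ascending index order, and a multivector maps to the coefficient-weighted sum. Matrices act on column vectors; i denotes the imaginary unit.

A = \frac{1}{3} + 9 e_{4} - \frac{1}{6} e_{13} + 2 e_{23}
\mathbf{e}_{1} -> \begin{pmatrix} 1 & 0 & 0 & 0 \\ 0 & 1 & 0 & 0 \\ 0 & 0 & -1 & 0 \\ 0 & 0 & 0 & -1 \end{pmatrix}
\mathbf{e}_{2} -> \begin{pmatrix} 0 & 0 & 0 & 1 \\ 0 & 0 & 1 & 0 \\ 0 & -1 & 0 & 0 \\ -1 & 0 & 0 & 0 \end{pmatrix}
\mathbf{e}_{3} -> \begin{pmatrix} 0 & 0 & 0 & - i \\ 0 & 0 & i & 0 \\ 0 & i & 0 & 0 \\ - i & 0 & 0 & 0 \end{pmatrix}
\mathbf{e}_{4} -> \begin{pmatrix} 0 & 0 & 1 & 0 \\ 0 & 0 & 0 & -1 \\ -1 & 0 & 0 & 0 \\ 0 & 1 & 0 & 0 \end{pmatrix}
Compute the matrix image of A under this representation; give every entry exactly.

Bivector images (products of the table entries): rho(e_{13}) = rho(\mathbf{e}_{1})rho(\mathbf{e}_{3}) = \begin{pmatrix} 0 & 0 & 0 & - i \\ 0 & 0 & i & 0 \\ 0 & - i & 0 & 0 \\ i & 0 & 0 & 0 \end{pmatrix}; rho(e_{23}) = rho(\mathbf{e}_{2})rho(\mathbf{e}_{3}) = \begin{pmatrix} - i & 0 & 0 & 0 \\ 0 & i & 0 & 0 \\ 0 & 0 & - i & 0 \\ 0 & 0 & 0 & i \end{pmatrix}.
M = (\frac{1}{3})*1 + (9)*rho(e_{4}) + (-\frac{1}{6})*rho(e_{13}) + (2)*rho(e_{23}), summed entrywise (1 is the identity matrix):
Answer: \begin{pmatrix} \frac{1}{3} - 2 i & 0 & 9 & \frac{i}{6} \\ 0 & \frac{1}{3} + 2 i & - \frac{i}{6} & -9 \\ -9 & \frac{i}{6} & \frac{1}{3} - 2 i & 0 \\ - \frac{i}{6} & 9 & 0 & \frac{1}{3} + 2 i \end{pmatrix}


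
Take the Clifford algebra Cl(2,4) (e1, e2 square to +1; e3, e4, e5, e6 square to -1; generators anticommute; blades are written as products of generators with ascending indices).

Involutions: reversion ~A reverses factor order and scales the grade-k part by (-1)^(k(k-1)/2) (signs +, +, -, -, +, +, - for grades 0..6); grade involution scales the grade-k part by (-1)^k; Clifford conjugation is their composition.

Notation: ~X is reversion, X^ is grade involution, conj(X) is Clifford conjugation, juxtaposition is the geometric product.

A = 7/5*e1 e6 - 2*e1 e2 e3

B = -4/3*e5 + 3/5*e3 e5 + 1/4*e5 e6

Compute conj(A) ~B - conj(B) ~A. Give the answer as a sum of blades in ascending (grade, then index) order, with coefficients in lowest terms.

first term: 7/20*e1 e5 - 6/5*e1 e2 e5 - 28/15*e1 e5 e6 + 8/3*e1 e2 e3 e5 + 21/25*e1 e3 e5 e6 + 1/2*e1 e2 e3 e5 e6
second term: -7/20*e1 e5 - 6/5*e1 e2 e5 + 28/15*e1 e5 e6 - 8/3*e1 e2 e3 e5 + 21/25*e1 e3 e5 e6 - 1/2*e1 e2 e3 e5 e6
Answer: 7/10*e1 e5 - 56/15*e1 e5 e6 + 16/3*e1 e2 e3 e5 + e1 e2 e3 e5 e6


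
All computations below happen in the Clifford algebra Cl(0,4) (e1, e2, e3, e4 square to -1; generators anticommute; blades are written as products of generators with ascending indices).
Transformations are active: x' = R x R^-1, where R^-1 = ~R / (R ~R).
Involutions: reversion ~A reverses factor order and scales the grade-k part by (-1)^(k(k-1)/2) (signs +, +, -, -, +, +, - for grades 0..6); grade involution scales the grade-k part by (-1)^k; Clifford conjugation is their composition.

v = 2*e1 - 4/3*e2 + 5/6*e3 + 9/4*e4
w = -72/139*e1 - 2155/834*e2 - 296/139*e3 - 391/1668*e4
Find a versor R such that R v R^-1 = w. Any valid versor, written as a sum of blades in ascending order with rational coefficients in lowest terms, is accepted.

Why this works: both vectors square to -1661/144, so q(v) = q(w) and R = v + w = 206/139*e1 - 1089/278*e2 - 1081/834*e3 + 1681/834*e4 carries v to w — its own direction survives, the complement (v - w)/2 flips.
Answer: 206/139*e1 - 1089/278*e2 - 1081/834*e3 + 1681/834*e4


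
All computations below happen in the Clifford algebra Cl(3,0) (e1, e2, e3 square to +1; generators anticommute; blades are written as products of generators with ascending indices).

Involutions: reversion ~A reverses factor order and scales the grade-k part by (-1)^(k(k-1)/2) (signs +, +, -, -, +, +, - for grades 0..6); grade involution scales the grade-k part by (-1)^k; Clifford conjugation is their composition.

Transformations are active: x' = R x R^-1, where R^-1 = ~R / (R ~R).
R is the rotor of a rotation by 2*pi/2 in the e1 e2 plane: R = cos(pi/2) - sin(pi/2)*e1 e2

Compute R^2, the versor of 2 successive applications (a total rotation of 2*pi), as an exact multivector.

Rotor phase runs at HALF the rotation angle; powers of one rotor simply add phase, so after 2 steps in e1 e2 the phase is 2*pi/2 = pi and R^2 = cos(pi) - sin(pi)*e1 e2.
cos(pi) = -1 and sin(pi) = 0, so R^2 = -1. The total rotation 2*pi is 1 full turn, so every vector returns to itself, yet the rotor is -1, on the OTHER sheet of the double cover (an odd number of 2*pi turns).
Answer: -1


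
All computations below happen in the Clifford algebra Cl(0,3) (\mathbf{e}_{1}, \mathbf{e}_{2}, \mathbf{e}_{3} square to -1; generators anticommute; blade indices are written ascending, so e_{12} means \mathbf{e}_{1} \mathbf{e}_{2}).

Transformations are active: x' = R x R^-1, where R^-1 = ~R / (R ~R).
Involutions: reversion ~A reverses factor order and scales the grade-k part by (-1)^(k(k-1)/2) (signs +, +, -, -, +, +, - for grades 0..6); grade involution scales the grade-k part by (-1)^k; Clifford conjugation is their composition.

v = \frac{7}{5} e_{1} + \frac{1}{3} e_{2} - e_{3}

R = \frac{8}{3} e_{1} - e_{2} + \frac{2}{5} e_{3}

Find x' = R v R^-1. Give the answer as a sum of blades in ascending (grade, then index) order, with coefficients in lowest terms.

~R = \frac{8}{3} e_{1} - e_{2} + \frac{2}{5} e_{3}, and R ~R = -\frac{1861}{225}, so R^-1 = ~R / (-\frac{1861}{225}).
R v = -3 + \frac{103}{45} e_{12} - \frac{242}{75} e_{13} + \frac{13}{15} e_{23}
Answer: \frac{4973}{9305} e_{1} - \frac{5911}{5583} e_{2} + \frac{2401}{1861} e_{3}


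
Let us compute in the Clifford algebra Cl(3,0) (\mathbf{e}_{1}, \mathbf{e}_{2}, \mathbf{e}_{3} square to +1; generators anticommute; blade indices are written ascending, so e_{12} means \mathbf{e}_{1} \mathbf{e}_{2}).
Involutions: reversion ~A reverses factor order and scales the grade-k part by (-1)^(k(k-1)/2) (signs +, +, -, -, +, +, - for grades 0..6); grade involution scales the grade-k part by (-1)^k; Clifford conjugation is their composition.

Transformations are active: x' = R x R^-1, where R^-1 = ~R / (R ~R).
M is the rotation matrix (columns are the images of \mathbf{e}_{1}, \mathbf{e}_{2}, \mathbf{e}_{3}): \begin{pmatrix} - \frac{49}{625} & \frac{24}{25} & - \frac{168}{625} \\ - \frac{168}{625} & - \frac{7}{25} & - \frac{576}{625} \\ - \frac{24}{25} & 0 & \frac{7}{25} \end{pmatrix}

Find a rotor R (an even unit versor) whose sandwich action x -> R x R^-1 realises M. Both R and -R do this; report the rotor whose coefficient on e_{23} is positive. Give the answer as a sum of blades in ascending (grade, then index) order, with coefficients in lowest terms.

Method: write R = a + b12*e_{12} + b13*e_{13} + b23*e_{23} with a^2 + b12^2 + b13^2 + b23^2 = 1 (so R^-1 = ~R). Expanding the columns R e_j ~R gives tr M = 4a^2 - 1 and, from the antisymmetric part, M21 - M12 = -4a*b12, M13 - M31 = 4a*b13, M32 - M23 = -4a*b23.
Here tr M = -\frac{49}{625}, so a^2 = (1 + tr M)/4 = \frac{144}{625} and a = ±\frac{12}{25}. Taking a = \frac{12}{25}: M21 - M12 = -\frac{768}{625}, M13 - M31 = \frac{432}{625}, M32 - M23 = \frac{576}{625}, giving b12 = \frac{16}{25}, b13 = \frac{9}{25}, b23 = -\frac{12}{25}, i.e. R = \frac{12}{25} + \frac{16}{25} e_{12} + \frac{9}{25} e_{13} - \frac{12}{25} e_{23}.
Its e_{23} coefficient is negative, so report the other preimage -R.
Answer: -\frac{12}{25} - \frac{16}{25} e_{12} - \frac{9}{25} e_{13} + \frac{12}{25} e_{23}. Sheet selection: the two-to-one cover makes ±R indistinguishable at the matrix level (trace -\frac{49}{625}), so uniqueness comes from the required sign on e_{23}.


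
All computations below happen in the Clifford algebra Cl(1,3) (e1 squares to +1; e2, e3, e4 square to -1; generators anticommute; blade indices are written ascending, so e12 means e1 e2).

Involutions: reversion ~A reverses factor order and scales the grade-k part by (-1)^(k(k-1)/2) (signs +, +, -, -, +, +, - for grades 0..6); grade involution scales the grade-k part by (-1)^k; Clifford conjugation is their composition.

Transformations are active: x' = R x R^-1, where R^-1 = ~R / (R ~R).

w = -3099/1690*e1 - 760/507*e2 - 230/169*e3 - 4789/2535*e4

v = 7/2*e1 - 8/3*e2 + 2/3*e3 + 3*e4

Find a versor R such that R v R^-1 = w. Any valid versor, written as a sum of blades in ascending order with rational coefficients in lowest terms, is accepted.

Since q(v) = q(w) = -155/36, the sum R = v + w = 1408/845*e1 - 704/169*e2 - 352/507*e3 + 2816/2535*e4 does the job whenever invertible.
Answer: 1408/845*e1 - 704/169*e2 - 352/507*e3 + 2816/2535*e4


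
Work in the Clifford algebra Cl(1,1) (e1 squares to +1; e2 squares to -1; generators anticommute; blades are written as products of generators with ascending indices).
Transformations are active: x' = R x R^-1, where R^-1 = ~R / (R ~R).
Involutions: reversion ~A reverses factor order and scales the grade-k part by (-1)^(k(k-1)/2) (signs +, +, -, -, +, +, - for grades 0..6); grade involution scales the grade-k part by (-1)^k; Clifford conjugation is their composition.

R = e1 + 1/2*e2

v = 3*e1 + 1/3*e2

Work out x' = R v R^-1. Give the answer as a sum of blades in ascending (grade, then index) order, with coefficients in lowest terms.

~R = e1 + 1/2*e2, and R ~R = 3/4, so R^-1 = ~R / (3/4).
R v = 17/6 - 7/6*e1 e2
Answer: 41/9*e1 + 31/9*e2


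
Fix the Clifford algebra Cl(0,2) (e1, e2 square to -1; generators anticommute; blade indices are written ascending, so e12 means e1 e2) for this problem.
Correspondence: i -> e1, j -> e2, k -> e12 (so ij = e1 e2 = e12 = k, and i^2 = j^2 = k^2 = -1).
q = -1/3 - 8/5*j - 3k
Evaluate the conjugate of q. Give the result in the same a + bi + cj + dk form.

In blades: q = -1/3 - 8/5*e2 - 3*e12.
Conjugation here is Clifford conjugation: the scalar is fixed and the grade-1 and grade-2 blades all flip sign, giving -1/3 + 8/5*e2 + 3*e12; translating back:
Answer: -1/3 + 8/5*j + 3k


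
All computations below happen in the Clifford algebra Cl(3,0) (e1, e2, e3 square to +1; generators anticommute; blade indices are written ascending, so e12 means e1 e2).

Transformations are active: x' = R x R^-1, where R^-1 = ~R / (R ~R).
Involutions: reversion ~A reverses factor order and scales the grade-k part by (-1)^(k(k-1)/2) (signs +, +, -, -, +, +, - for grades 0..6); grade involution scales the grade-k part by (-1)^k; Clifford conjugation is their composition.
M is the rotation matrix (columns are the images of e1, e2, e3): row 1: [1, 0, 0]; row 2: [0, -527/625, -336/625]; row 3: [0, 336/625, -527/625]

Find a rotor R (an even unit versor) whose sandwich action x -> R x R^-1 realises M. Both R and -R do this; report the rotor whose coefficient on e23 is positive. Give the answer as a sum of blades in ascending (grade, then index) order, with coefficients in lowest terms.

Method: write R = a + b12*e12 + b13*e13 + b23*e23 with a^2 + b12^2 + b13^2 + b23^2 = 1 (so R^-1 = ~R). Expanding the columns R e_j ~R gives tr M = 4a^2 - 1 and, from the antisymmetric part, M21 - M12 = -4a*b12, M13 - M31 = 4a*b13, M32 - M23 = -4a*b23.
Here tr M = -429/625, so a^2 = (1 + tr M)/4 = 49/625 and a = ±7/25. Taking a = 7/25: M21 - M12 = 0, M13 - M31 = 0, M32 - M23 = 672/625, giving b12 = 0, b13 = 0, b23 = -24/25, i.e. R = 7/25 - 24/25*e23.
Its e23 coefficient is negative, so report the other preimage -R.
Answer: -7/25 + 24/25*e23. Recall the cover is two-to-one: with M of trace -429/625, both preimages act alike, and the stated e23 sign chooses the sheet.


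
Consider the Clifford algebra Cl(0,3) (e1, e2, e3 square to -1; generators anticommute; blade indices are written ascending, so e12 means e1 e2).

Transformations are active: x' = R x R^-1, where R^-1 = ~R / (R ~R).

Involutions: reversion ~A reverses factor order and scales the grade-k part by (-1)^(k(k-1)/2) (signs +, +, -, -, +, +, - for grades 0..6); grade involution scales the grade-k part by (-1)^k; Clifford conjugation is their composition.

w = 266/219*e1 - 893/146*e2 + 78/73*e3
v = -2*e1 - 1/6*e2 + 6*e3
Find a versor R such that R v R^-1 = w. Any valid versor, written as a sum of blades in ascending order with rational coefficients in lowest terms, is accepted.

Why this works: both vectors square to -1441/36, so q(v) = q(w) and R = v + w = -172/219*e1 - 1376/219*e2 + 516/73*e3 carries v to w — its own direction survives, the complement (v - w)/2 flips.
Answer: -172/219*e1 - 1376/219*e2 + 516/73*e3


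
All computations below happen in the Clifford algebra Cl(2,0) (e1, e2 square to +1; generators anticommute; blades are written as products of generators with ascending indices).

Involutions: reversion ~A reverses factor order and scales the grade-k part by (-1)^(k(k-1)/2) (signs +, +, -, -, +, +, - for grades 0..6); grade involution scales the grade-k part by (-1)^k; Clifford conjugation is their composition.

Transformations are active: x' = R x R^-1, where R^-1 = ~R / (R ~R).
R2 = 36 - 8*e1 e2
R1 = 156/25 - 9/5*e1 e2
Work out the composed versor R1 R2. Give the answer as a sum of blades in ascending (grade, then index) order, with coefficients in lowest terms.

Distribute over the terms of R1 (each basis-blade product reordered to ascending indices, repeated generators contracted through their squares):
(156/25) R2 = 5616/25 - 1248/25*e1 e2
(-9/5*e1 e2) R2 = -72/5 - 324/5*e1 e2
Summing the partial products and collecting blades:
Answer: 5256/25 - 2868/25*e1 e2


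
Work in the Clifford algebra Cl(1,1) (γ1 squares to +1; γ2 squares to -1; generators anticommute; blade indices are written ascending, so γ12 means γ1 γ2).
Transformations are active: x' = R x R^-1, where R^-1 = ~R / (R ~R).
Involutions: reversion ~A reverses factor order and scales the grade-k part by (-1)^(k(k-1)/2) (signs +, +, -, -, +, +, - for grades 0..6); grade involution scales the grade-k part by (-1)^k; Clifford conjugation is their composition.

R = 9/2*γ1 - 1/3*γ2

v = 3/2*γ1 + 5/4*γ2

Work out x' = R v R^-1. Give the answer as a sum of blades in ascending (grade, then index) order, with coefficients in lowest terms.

~R = 9/2*γ1 - 1/3*γ2, and R ~R = 725/36, so R^-1 = ~R / (725/36).
R v = 43/6 + 49/8*γ12
Answer: 2469/1450*γ1 - 4313/2900*γ2


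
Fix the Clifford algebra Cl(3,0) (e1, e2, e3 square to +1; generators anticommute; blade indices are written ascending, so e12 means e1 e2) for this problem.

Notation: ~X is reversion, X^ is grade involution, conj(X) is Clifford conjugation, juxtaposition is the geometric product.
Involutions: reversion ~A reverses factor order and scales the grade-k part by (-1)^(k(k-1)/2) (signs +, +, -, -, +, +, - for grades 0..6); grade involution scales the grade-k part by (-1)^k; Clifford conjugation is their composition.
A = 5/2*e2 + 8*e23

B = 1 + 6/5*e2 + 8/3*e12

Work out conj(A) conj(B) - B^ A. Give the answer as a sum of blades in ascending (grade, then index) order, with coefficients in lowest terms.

first term: 3 - 20/3*e1 - 5/2*e2 - 48/5*e3 - 64/3*e13 - 8*e23
second term: -3 + 20/3*e1 + 5/2*e2 - 48/5*e3 + 64/3*e13 + 8*e23
Answer: 6 - 40/3*e1 - 5*e2 - 128/3*e13 - 16*e23


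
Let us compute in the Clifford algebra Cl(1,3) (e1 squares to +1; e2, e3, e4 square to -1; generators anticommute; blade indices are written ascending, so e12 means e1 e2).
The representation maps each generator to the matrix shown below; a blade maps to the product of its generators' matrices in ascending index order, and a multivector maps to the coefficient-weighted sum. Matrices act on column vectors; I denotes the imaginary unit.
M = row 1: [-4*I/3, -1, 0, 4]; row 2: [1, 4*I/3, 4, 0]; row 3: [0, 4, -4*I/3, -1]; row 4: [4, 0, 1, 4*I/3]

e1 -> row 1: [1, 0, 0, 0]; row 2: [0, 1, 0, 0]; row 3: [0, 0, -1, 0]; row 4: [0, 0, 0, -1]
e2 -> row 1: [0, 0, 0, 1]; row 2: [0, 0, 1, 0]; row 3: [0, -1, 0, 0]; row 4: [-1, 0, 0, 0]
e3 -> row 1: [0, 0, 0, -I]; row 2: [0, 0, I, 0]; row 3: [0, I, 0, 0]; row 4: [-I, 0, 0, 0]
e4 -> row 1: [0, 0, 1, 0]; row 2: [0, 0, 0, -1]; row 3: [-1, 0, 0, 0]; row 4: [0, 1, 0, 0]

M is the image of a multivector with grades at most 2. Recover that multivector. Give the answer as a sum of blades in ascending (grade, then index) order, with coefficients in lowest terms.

Method: the blade images are trace-orthogonal — tr(rho(e_A) rho(e_B)^-1) = 4 if A = B and 0 otherwise — and rho(e_A)^-1 = (e_A)^2 * rho(e_A) with (e_A)^2 = +1 or -1, so the coefficient of e_A in the preimage is (e_A)^2 * tr(M rho(e_A))/4.
Nonzero projections over blades of grade <= 2: e12: (e12)^2 = +1, tr(M rho(e12)) = 16, coefficient 4; e23: (e23)^2 = -1, tr(M rho(e23)) = -16/3, coefficient 4/3; e24: (e24)^2 = -1, tr(M rho(e24)) = 4, coefficient -1. Every other blade of grade <= 2 projects to 0.
Answer: 4*e12 + 4/3*e23 - e24


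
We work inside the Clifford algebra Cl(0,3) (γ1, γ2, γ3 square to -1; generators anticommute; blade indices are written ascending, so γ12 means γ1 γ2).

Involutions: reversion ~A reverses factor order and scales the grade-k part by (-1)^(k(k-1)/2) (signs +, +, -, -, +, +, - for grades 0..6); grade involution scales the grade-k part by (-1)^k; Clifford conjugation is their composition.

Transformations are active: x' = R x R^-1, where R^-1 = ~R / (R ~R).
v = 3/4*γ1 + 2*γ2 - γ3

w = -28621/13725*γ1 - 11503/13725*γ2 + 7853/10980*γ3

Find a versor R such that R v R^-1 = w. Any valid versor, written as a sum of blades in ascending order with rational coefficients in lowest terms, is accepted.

Construction: equal norms (both -89/16) license R = v + w = -73309/54900*γ1 + 15947/13725*γ2 - 3127/10980*γ3 — nothing changes along that direction, while (v - w)/2 changes sign, so v maps onto w.
Answer: -73309/54900*γ1 + 15947/13725*γ2 - 3127/10980*γ3


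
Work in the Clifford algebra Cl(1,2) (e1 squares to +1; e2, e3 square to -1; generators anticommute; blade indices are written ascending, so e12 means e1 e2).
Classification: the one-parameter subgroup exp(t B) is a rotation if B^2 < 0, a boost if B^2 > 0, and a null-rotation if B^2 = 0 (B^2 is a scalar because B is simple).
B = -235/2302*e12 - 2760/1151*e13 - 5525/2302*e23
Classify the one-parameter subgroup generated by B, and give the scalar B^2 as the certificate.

B^2 term by term: the squares give (-235/2302)^2*(e12)^2 + (-2760/1151)^2*(e13)^2 + (-5525/2302)^2*(e23)^2 = 55225/5299204*(+1) + 7617600/1324801*(+1) + 30525625/5299204*(-1) = 0 (each basis 2-blade squares to minus the product of its generators' squares); cross terms between blades sharing an index anticommute and cancel. So B^2 = 0.
Answer: null-rotation, certificate B^2 = 0. Key observation: B^2 = 0 is a conjugation invariant, so its sign decides the class regardless of the surface form of B.


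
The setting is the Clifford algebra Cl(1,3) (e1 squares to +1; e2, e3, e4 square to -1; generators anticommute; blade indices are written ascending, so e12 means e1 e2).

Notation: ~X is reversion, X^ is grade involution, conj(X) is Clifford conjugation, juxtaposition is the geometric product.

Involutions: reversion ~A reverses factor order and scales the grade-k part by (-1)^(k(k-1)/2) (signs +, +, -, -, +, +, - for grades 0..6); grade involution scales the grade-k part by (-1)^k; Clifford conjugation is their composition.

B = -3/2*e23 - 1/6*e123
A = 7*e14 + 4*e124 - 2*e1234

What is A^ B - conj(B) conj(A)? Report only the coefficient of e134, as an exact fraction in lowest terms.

first term: 1/3*e4 - 3*e14 - 2/3*e34 - 6*e134 + 7/6*e234 - 21/2*e1234
second term: -1/3*e4 + 3*e14 - 2/3*e34 + 6*e134 + 7/6*e234 - 21/2*e1234
Answer: -12


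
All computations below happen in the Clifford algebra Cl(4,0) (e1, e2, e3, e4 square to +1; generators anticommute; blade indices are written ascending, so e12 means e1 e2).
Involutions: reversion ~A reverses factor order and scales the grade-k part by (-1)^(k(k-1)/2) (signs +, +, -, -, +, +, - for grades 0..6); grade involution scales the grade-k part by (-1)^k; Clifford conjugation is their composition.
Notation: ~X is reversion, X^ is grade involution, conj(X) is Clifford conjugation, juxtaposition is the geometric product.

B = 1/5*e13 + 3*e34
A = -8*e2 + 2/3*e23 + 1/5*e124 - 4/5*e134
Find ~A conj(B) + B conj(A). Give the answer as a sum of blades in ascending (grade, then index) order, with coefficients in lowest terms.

first term: 12/5*e1 + 4/25*e4 + 2/15*e12 + 2*e24 - 11/5*e123 + 599/25*e234
second term: 12/5*e1 + 4/25*e4 + 2/15*e12 + 2*e24 - e123 + 601/25*e234
Answer: 24/5*e1 + 8/25*e4 + 4/15*e12 + 4*e24 - 16/5*e123 + 48*e234


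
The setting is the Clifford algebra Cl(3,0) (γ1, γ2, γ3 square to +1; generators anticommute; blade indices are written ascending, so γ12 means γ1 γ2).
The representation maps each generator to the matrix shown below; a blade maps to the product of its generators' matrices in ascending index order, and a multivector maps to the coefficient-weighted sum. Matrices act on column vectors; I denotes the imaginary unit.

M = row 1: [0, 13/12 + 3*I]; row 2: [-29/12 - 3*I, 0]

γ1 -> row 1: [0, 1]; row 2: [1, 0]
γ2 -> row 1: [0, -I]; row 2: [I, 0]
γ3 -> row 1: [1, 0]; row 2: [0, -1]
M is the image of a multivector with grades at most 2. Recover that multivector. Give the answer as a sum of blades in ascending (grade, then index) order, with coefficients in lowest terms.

Method: 1, rho(γ1), rho(γ2), rho(γ3) form a trace-orthogonal basis of the 2x2 complex matrices (tr(X Y) = 2 if X = Y, else 0), so M = m0*1 + m1*rho(γ1) + m2*rho(γ2) + m3*rho(γ3) with m0 = tr(M)/2 = 0, m1 = tr(M rho(γ1))/2 = -2/3, m2 = tr(M rho(γ2))/2 = -3 + 7*I/4, m3 = tr(M rho(γ3))/2 = 0.
Multiplying table entries, the bivector images are rho(γ12) = I*rho(γ3), rho(γ13) = -I*rho(γ2), rho(γ23) = I*rho(γ1); with real blade coefficients the real parts of m0..m3 are the coefficients of 1, γ1, γ2, γ3 and the imaginary parts give the bivectors (γ23: Im m1, γ13: -Im m2, γ12: Im m3).
Answer: -2/3*γ1 - 3*γ2 - 7/4*γ13


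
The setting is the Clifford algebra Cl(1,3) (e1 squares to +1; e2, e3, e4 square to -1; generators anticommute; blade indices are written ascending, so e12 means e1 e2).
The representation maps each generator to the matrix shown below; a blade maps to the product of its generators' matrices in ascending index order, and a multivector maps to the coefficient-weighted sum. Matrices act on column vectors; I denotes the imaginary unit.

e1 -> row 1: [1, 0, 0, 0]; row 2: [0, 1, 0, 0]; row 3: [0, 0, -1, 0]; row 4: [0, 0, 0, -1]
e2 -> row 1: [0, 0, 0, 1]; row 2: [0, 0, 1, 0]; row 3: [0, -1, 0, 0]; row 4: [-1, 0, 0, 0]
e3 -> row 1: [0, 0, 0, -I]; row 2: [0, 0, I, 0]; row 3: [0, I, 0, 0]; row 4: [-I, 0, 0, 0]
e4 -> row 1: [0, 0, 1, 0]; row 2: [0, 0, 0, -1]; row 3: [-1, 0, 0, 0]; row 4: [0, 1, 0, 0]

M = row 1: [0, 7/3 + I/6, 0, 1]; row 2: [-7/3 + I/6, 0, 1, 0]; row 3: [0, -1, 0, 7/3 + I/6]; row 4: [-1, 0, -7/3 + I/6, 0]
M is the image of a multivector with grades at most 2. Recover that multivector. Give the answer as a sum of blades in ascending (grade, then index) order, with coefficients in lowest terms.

Method: the blade images are trace-orthogonal — tr(rho(e_A) rho(e_B)^-1) = 4 if A = B and 0 otherwise — and rho(e_A)^-1 = (e_A)^2 * rho(e_A) with (e_A)^2 = +1 or -1, so the coefficient of e_A in the preimage is (e_A)^2 * tr(M rho(e_A))/4.
Nonzero projections over blades of grade <= 2: e2: (e2)^2 = -1, tr(M rho(e2)) = -4, coefficient 1; e24: (e24)^2 = -1, tr(M rho(e24)) = -28/3, coefficient 7/3; e34: (e34)^2 = -1, tr(M rho(e34)) = 2/3, coefficient -1/6. Every other blade of grade <= 2 projects to 0.
Answer: e2 + 7/3*e24 - 1/6*e34


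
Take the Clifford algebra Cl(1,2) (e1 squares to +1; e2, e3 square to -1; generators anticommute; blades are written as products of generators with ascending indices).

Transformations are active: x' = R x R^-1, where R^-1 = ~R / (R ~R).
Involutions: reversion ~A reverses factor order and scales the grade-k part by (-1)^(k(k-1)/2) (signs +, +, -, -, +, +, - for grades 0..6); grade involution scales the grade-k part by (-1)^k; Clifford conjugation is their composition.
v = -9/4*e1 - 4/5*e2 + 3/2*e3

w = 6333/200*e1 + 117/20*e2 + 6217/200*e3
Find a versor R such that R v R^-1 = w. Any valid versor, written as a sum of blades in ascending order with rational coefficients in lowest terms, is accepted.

The midline construction: v and w both square to 869/400, so reflecting in their sum 5883/200*e1 + 101/20*e2 + 6517/200*e3 exchanges them.
Answer: 5883/200*e1 + 101/20*e2 + 6517/200*e3


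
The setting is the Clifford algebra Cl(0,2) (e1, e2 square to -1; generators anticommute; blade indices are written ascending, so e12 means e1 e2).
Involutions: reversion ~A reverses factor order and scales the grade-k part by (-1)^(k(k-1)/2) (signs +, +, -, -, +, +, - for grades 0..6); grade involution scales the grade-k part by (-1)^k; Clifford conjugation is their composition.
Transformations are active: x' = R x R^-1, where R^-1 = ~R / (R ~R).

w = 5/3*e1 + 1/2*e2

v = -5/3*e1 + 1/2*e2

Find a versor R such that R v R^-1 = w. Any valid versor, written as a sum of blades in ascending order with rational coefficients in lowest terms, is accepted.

Equal squares first: v^2 = w^2 = -109/36. Then v + w = e2 is a versor taking v to w, provided it is invertible.
Answer: e2


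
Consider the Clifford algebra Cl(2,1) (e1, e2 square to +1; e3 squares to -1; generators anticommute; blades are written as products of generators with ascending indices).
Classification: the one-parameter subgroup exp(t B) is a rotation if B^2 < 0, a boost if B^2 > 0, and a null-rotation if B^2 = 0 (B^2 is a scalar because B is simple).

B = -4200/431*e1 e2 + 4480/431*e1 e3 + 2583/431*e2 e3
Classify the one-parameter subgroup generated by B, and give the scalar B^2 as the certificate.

B^2 term by term: the squares give (-4200/431)^2*(e1 e2)^2 + (4480/431)^2*(e1 e3)^2 + (2583/431)^2*(e2 e3)^2 = 17640000/185761*(-1) + 20070400/185761*(+1) + 6671889/185761*(+1) = 49 (each basis 2-blade squares to minus the product of its generators' squares); cross terms between blades sharing an index anticommute and cancel. So B^2 = 49.
Answer: boost, certificate B^2 = 49. No conjugation can change B^2 = 49; the sign gives the class.


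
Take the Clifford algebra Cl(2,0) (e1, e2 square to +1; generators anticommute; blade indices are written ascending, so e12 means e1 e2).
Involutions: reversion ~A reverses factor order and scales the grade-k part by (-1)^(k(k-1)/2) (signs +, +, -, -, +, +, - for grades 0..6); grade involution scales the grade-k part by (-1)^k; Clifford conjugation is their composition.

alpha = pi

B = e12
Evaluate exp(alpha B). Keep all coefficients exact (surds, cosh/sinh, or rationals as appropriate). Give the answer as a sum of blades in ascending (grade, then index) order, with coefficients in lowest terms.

B^2 = (1)^2*(e12)^2 = 1*(-1) = -1 (a basis 2-blade squares to minus the product of its generators' squares).
B^2 = -1 — circular case — the even/odd split gives cos and sin: l = 1, alpha*l = pi, so exp(alpha B) = cos(pi) + (sin(pi)/1)*B = -1 + (0)*B.
Answer: -1


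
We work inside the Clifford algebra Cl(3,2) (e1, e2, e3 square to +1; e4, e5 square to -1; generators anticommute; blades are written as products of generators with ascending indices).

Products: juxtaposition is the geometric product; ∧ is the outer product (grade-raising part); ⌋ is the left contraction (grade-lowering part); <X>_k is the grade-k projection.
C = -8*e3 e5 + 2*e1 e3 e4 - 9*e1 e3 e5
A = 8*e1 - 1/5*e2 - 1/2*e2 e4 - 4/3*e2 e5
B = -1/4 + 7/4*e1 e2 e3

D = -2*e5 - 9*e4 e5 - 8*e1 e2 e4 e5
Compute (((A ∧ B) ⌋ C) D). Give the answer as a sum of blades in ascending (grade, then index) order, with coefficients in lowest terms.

step 1: -2*e1 + 1/20*e2 + 1/8*e2 e4 + 1/3*e2 e5
step 2: -4*e3 e4 + 18*e3 e5
step 3: 36*e3 - 162*e3 e4 - 36*e3 e5 + 8*e3 e4 e5 - 144*e1 e2 e3 e4 - 32*e1 e2 e3 e5
Answer: 36*e3 - 162*e3 e4 - 36*e3 e5 + 8*e3 e4 e5 - 144*e1 e2 e3 e4 - 32*e1 e2 e3 e5


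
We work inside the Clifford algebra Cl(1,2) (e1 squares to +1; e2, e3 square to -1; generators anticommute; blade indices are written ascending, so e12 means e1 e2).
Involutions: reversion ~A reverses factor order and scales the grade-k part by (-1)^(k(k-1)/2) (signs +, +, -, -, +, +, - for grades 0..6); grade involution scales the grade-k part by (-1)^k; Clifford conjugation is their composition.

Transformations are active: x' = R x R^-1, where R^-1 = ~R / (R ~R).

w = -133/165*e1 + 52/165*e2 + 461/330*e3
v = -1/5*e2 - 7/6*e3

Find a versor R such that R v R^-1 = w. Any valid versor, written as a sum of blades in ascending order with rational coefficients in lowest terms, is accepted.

Construction: equal norms (both -1261/900) license R = v + w = -133/165*e1 + 19/165*e2 + 38/165*e3 — nothing changes along that direction, while (v - w)/2 changes sign, so v maps onto w.
Answer: -133/165*e1 + 19/165*e2 + 38/165*e3
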